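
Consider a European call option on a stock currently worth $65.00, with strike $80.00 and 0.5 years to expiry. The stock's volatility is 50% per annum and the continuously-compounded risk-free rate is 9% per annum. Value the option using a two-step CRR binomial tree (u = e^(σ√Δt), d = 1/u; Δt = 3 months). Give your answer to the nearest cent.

$6.06

CRR parameters: u = e^(σ√Δt) = e^(0.5·√0.25) = 1.2840, d = 1/u = 0.7788
Per-period rate: rΔt = 0.09·0.25 = 0.0225, so R = e^0.0225 = 1.0228
Risk-neutral probability p = (e^0.0225 − 0.7788)/(1.2840 − 0.7788) = 0.2440/0.5052 = 0.4829
Terminal stock prices: S_uu = 107.2, S_ud = 65, S_dd = 39.42
Terminal payoffs (S − K): max(27.17, 0) = 27.17, max(-15, 0) = 0, max(-40.58, 0) = 0
Node u (S = 83.46): V_u = e^(−0.0225)·[0.4829·27.1669 + 0.5171·0.0000] = 12.8260
Node d (S = 50.62): V_d = e^(−0.0225)·[0.4829·0.0000 + 0.5171·0.0000] = 0.0000
Node 0 (S = 65): V_0 = e^(−0.0225)·[0.4829·12.8260 + 0.5171·0.0000] = 6.0554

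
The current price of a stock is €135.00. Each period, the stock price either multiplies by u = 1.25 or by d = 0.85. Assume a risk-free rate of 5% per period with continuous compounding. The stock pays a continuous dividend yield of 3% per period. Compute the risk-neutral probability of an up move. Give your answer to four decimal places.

Per-period risk-free factor R = e^0.05 = 1.0513; dividend-adjusted growth = e^(0.05−0.03) = 1.0202.
Risk-neutral probability p = (1.0202 − 0.85)/(1.25 − 0.85) = 0.1702/0.4000 = 0.4255

p = 0.4255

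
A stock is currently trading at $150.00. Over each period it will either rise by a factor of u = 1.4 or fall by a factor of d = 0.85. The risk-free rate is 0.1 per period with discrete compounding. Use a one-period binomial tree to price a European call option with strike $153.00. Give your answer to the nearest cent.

Risk-neutral probability p = (1 + 0.1 − 0.85)/(1.4 − 0.85) = 0.2500/0.5500 = 0.4545
Terminal stock prices: S_u = 210, S_d = 127.5
Terminal payoffs (S − K): max(57, 0) = 57, max(-25.5, 0) = 0
Node 0 (S = 150): V_0 = 1/1.1·[0.4545·57.0000 + 0.5455·0.0000] = 23.5537

$23.55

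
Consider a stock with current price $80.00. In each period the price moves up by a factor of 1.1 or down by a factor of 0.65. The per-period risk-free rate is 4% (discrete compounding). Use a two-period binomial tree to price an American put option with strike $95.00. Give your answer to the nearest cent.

$15.00

Risk-neutral probability p = (1 + 0.04 − 0.65)/(1.1 − 0.65) = 0.3900/0.4500 = 0.8667
Terminal stock prices: S_uu = 96.8, S_ud = 57.2, S_dd = 33.8
Terminal payoffs (K − S): max(-1.8, 0) = 0, max(37.8, 0) = 37.8, max(61.2, 0) = 61.2
Node u (S = 88): continuation = 1/1.04·[0.8667·0.0000 + 0.1333·37.8000] = 4.8462; exercise value = 7.0000 > continuation, so V_u = 7.0000 (exercise)
Node d (S = 52): continuation = 1/1.04·[0.8667·37.8000 + 0.1333·61.2000] = 39.3462; exercise value = 43.0000 > continuation, so V_d = 43.0000 (exercise)
Node 0 (S = 80): continuation = 1/1.04·[0.8667·7.0000 + 0.1333·43.0000] = 11.3462; exercise value = 15.0000 > continuation, so V_0 = 15.0000 (exercise)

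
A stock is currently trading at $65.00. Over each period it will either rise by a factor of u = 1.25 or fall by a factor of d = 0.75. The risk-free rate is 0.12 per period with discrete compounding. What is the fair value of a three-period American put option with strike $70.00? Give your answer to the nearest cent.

$6.32

Risk-neutral probability p = (1 + 0.12 − 0.75)/(1.25 − 0.75) = 0.3700/0.5000 = 0.7400
Terminal stock prices: S_uuu = 127, S_uud = 76.17, S_udd = 45.7, S_ddd = 27.42
Terminal payoffs (K − S): max(-56.95, 0) = 0, max(-6.172, 0) = 0, max(24.3, 0) = 24.3, max(42.58, 0) = 42.58
Node uu (S = 101.6): continuation = 1/1.12·[0.7400·0.0000 + 0.2600·0.0000] = 0.0000; exercise value = 0.0000 ≤ continuation, so V_uu = 0.0000
Node ud (S = 60.94): continuation = 1/1.12·[0.7400·0.0000 + 0.2600·24.2969] = 5.6403; exercise value = 9.0625 > continuation, so V_ud = 9.0625 (exercise)
Node dd (S = 36.56): continuation = 1/1.12·[0.7400·24.2969 + 0.2600·42.5781] = 25.9375; exercise value = 33.4375 > continuation, so V_dd = 33.4375 (exercise)
Node u (S = 81.25): continuation = 1/1.12·[0.7400·0.0000 + 0.2600·9.0625] = 2.1038; exercise value = 0.0000 ≤ continuation, so V_u = 2.1038
Node d (S = 48.75): continuation = 1/1.12·[0.7400·9.0625 + 0.2600·33.4375] = 13.7500; exercise value = 21.2500 > continuation, so V_d = 21.2500 (exercise)
Node 0 (S = 65): continuation = 1/1.12·[0.7400·2.1038 + 0.2600·21.2500] = 6.3230; exercise value = 5.0000 ≤ continuation, so V_0 = 6.3230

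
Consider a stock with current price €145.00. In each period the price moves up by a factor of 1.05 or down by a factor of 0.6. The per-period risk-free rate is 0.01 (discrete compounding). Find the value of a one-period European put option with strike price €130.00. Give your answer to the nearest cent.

Risk-neutral probability p = (1 + 0.01 − 0.6)/(1.05 − 0.6) = 0.4100/0.4500 = 0.9111
Terminal stock prices: S_u = 152.2, S_d = 87
Terminal payoffs (K − S): max(-22.25, 0) = 0, max(43, 0) = 43
Node 0 (S = 145): V_0 = 1/1.01·[0.9111·0.0000 + 0.0889·43.0000] = 3.7844

€3.78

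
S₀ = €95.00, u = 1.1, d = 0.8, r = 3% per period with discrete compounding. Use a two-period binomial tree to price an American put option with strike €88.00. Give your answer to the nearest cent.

€3.46

Risk-neutral probability p = (1 + 0.03 − 0.8)/(1.1 − 0.8) = 0.2300/0.3000 = 0.7667
Terminal stock prices: S_uu = 115, S_ud = 83.6, S_dd = 60.8
Terminal payoffs (K − S): max(-26.95, 0) = 0, max(4.4, 0) = 4.4, max(27.2, 0) = 27.2
Node u (S = 104.5): continuation = 1/1.03·[0.7667·0.0000 + 0.2333·4.4000] = 0.9968; exercise value = 0.0000 ≤ continuation, so V_u = 0.9968
Node d (S = 76): continuation = 1/1.03·[0.7667·4.4000 + 0.2333·27.2000] = 9.4369; exercise value = 12.0000 > continuation, so V_d = 12.0000 (exercise)
Node 0 (S = 95): continuation = 1/1.03·[0.7667·0.9968 + 0.2333·12.0000] = 3.4604; exercise value = 0.0000 ≤ continuation, so V_0 = 3.4604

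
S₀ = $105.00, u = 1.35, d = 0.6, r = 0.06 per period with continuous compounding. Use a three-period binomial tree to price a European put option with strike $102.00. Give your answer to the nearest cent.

Risk-neutral probability p = (e^0.06 − 0.6)/(1.35 − 0.6) = 0.4618/0.7500 = 0.6158
Terminal stock prices: S_uuu = 258.3, S_uud = 114.8, S_udd = 51.03, S_ddd = 22.68
Terminal payoffs (K − S): max(-156.3, 0) = 0, max(-12.82, 0) = 0, max(50.97, 0) = 50.97, max(79.32, 0) = 79.32
Node uu (S = 191.4): V_uu = e^(−0.06)·[0.6158·0.0000 + 0.3842·0.0000] = 0.0000
Node ud (S = 85.05): V_ud = e^(−0.06)·[0.6158·0.0000 + 0.3842·50.9700] = 18.4431
Node dd (S = 37.8): V_dd = e^(−0.06)·[0.6158·50.9700 + 0.3842·79.3200] = 58.2600
Node u (S = 141.8): V_u = e^(−0.06)·[0.6158·0.0000 + 0.3842·18.4431] = 6.6735
Node d (S = 63): V_d = e^(−0.06)·[0.6158·18.4431 + 0.3842·58.2600] = 31.7765
Node 0 (S = 105): V_0 = e^(−0.06)·[0.6158·6.6735 + 0.3842·31.7765] = 15.3682

$15.37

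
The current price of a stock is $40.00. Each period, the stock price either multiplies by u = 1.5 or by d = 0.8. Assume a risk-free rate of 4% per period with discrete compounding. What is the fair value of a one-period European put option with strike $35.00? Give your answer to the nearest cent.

$1.90

Risk-neutral probability p = (1 + 0.04 − 0.8)/(1.5 − 0.8) = 0.2400/0.7000 = 0.3429
Terminal stock prices: S_u = 60, S_d = 32
Terminal payoffs (K − S): max(-25, 0) = 0, max(3, 0) = 3
Node 0 (S = 40): V_0 = 1/1.04·[0.3429·0.0000 + 0.6571·3.0000] = 1.8956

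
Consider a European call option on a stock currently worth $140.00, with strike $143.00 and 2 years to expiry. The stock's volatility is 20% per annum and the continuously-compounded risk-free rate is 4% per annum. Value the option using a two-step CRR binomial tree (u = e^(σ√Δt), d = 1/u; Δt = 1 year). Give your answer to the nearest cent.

$18.49

CRR parameters: u = e^(σ√Δt) = e^(0.2·√1) = 1.2214, d = 1/u = 0.8187
Per-period rate: rΔt = 0.04·1 = 0.04, so R = e^0.04 = 1.0408
Risk-neutral probability p = (e^0.04 − 0.8187)/(1.2214 − 0.8187) = 0.2221/0.4027 = 0.5515
Terminal stock prices: S_uu = 208.9, S_ud = 140, S_dd = 93.84
Terminal payoffs (S − K): max(65.86, 0) = 65.86, max(-3, 0) = 0, max(-49.16, 0) = 0
Node u (S = 171): V_u = e^(−0.04)·[0.5515·65.8555 + 0.4485·0.0000] = 34.8962
Node d (S = 114.6): V_d = e^(−0.04)·[0.5515·0.0000 + 0.4485·0.0000] = 0.0000
Node 0 (S = 140): V_0 = e^(−0.04)·[0.5515·34.8962 + 0.4485·0.0000] = 18.4912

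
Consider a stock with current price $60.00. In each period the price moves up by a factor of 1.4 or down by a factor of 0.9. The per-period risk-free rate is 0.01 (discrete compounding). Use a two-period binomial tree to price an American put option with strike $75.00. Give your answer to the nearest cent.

Risk-neutral probability p = (1 + 0.01 − 0.9)/(1.4 − 0.9) = 0.1100/0.5000 = 0.2200
Terminal stock prices: S_uu = 117.6, S_ud = 75.6, S_dd = 48.6
Terminal payoffs (K − S): max(-42.6, 0) = 0, max(-0.6, 0) = 0, max(26.4, 0) = 26.4
Node u (S = 84): continuation = 1/1.01·[0.2200·0.0000 + 0.7800·0.0000] = 0.0000; exercise value = 0.0000 ≤ continuation, so V_u = 0.0000
Node d (S = 54): continuation = 1/1.01·[0.2200·0.0000 + 0.7800·26.4000] = 20.3881; exercise value = 21.0000 > continuation, so V_d = 21.0000 (exercise)
Node 0 (S = 60): continuation = 1/1.01·[0.2200·0.0000 + 0.7800·21.0000] = 16.2178; exercise value = 15.0000 ≤ continuation, so V_0 = 16.2178

$16.22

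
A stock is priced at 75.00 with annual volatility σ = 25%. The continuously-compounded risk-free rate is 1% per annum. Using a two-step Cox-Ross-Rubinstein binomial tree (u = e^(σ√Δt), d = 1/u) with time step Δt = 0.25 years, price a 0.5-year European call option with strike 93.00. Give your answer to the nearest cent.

CRR parameters: u = e^(σ√Δt) = e^(0.25·√0.25) = 1.1331, d = 1/u = 0.8825
Per-period rate: rΔt = 0.01·0.25 = 0.0025, so R = e^0.0025 = 1.0025
Risk-neutral probability p = (e^0.0025 − 0.8825)/(1.1331 − 0.8825) = 0.1200/0.2507 = 0.4788
Terminal stock prices: S_uu = 96.3, S_ud = 75, S_dd = 58.41
Terminal payoffs (S − K): max(3.302, 0) = 3.302, max(-18, 0) = 0, max(-34.59, 0) = 0
Node u (S = 84.99): V_u = e^(−0.0025)·[0.4788·3.3019 + 0.5212·0.0000] = 1.5769
Node d (S = 66.19): V_d = e^(−0.0025)·[0.4788·0.0000 + 0.5212·0.0000] = 0.0000
Node 0 (S = 75): V_0 = e^(−0.0025)·[0.4788·1.5769 + 0.5212·0.0000] = 0.7531

0.75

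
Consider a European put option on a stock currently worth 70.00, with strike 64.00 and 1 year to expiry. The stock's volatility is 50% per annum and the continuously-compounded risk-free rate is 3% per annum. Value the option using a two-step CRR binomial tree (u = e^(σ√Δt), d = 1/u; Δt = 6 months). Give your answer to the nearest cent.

CRR parameters: u = e^(σ√Δt) = e^(0.5·√0.5) = 1.4241, d = 1/u = 0.7022
Per-period rate: rΔt = 0.03·0.5 = 0.015, so R = e^0.015 = 1.0151
Risk-neutral probability p = (e^0.015 − 0.7022)/(1.4241 − 0.7022) = 0.3129/0.7219 = 0.4335
Terminal stock prices: S_uu = 142, S_ud = 70, S_dd = 34.51
Terminal payoffs (K − S): max(-77.97, 0) = 0, max(-6, 0) = 0, max(29.49, 0) = 29.49
Node u (S = 99.69): V_u = e^(−0.015)·[0.4335·0.0000 + 0.5665·0.0000] = 0.0000
Node d (S = 49.15): V_d = e^(−0.015)·[0.4335·0.0000 + 0.5665·29.4852] = 16.4560
Node 0 (S = 70): V_0 = e^(−0.015)·[0.4335·0.0000 + 0.5665·16.4560] = 9.1842

9.18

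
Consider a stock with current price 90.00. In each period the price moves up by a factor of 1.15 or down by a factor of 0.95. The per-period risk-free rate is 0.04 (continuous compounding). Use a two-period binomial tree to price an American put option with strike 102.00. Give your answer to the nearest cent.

12.00

Risk-neutral probability p = (e^0.04 − 0.95)/(1.15 − 0.95) = 0.0908/0.2000 = 0.4541
Terminal stock prices: S_uu = 119, S_ud = 98.32, S_dd = 81.22
Terminal payoffs (K − S): max(-17.02, 0) = 0, max(3.675, 0) = 3.675, max(20.78, 0) = 20.78
Node u (S = 103.5): continuation = e^(−0.04)·[0.4541·0.0000 + 0.5459·3.6750] = 1.9277; exercise value = 0.0000 ≤ continuation, so V_u = 1.9277
Node d (S = 85.5): continuation = e^(−0.04)·[0.4541·3.6750 + 0.5459·20.7750] = 12.5005; exercise value = 16.5000 > continuation, so V_d = 16.5000 (exercise)
Node 0 (S = 90): continuation = e^(−0.04)·[0.4541·1.9277 + 0.5459·16.5000] = 9.4958; exercise value = 12.0000 > continuation, so V_0 = 12.0000 (exercise)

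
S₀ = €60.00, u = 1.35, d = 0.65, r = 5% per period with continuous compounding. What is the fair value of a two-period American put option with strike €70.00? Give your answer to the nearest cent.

€16.42

Risk-neutral probability p = (e^0.05 − 0.65)/(1.35 − 0.65) = 0.4013/0.7000 = 0.5732
Terminal stock prices: S_uu = 109.4, S_ud = 52.65, S_dd = 25.35
Terminal payoffs (K − S): max(-39.35, 0) = 0, max(17.35, 0) = 17.35, max(44.65, 0) = 44.65
Node u (S = 81): continuation = e^(−0.05)·[0.5732·0.0000 + 0.4268·17.3500] = 7.0431; exercise value = 0.0000 ≤ continuation, so V_u = 7.0431
Node d (S = 39): continuation = e^(−0.05)·[0.5732·17.3500 + 0.4268·44.6500] = 27.5861; exercise value = 31.0000 > continuation, so V_d = 31.0000 (exercise)
Node 0 (S = 60): continuation = e^(−0.05)·[0.5732·7.0431 + 0.4268·31.0000] = 16.4247; exercise value = 10.0000 ≤ continuation, so V_0 = 16.4247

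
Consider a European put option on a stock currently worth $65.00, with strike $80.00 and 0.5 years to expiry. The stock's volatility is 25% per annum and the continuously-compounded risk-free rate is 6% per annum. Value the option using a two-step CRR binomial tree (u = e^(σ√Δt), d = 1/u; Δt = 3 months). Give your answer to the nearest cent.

CRR parameters: u = e^(σ√Δt) = e^(0.25·√0.25) = 1.1331, d = 1/u = 0.8825
Per-period rate: rΔt = 0.06·0.25 = 0.015, so R = e^0.015 = 1.0151
Risk-neutral probability p = (e^0.015 − 0.8825)/(1.1331 − 0.8825) = 0.1326/0.2507 = 0.5291
Terminal stock prices: S_uu = 83.46, S_ud = 65, S_dd = 50.62
Terminal payoffs (K − S): max(-3.462, 0) = 0, max(15, 0) = 15, max(29.38, 0) = 29.38
Node u (S = 73.65): V_u = e^(−0.015)·[0.5291·0.0000 + 0.4709·15.0000] = 6.9585
Node d (S = 57.36): V_d = e^(−0.015)·[0.5291·15.0000 + 0.4709·29.3779] = 21.4467
Node 0 (S = 65): V_0 = e^(−0.015)·[0.5291·6.9585 + 0.4709·21.4467] = 13.5760

$13.58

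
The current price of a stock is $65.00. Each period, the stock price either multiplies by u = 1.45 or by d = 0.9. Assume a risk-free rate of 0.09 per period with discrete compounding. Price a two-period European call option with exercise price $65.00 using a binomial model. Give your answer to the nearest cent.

Risk-neutral probability p = (1 + 0.09 − 0.9)/(1.45 − 0.9) = 0.1900/0.5500 = 0.3455
Terminal stock prices: S_uu = 136.7, S_ud = 84.83, S_dd = 52.65
Terminal payoffs (S − K): max(71.66, 0) = 71.66, max(19.83, 0) = 19.83, max(-12.35, 0) = 0
Node u (S = 94.25): V_u = 1/1.09·[0.3455·71.6625 + 0.6545·19.8250] = 34.6170
Node d (S = 58.5): V_d = 1/1.09·[0.3455·19.8250 + 0.6545·0.0000] = 6.2832
Node 0 (S = 65): V_0 = 1/1.09·[0.3455·34.6170 + 0.6545·6.2832] = 14.7442

$14.74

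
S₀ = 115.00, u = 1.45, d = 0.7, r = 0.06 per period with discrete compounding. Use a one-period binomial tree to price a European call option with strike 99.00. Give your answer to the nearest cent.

30.68

Risk-neutral probability p = (1 + 0.06 − 0.7)/(1.45 − 0.7) = 0.3600/0.7500 = 0.4800
Terminal stock prices: S_u = 166.8, S_d = 80.5
Terminal payoffs (S − K): max(67.75, 0) = 67.75, max(-18.5, 0) = 0
Node 0 (S = 115): V_0 = 1/1.06·[0.4800·67.7500 + 0.5200·0.0000] = 30.6792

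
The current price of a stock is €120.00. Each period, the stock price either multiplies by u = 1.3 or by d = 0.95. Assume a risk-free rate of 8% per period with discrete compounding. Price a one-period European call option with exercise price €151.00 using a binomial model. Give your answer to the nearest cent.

€1.72

Risk-neutral probability p = (1 + 0.08 − 0.95)/(1.3 − 0.95) = 0.1300/0.3500 = 0.3714
Terminal stock prices: S_u = 156, S_d = 114
Terminal payoffs (S − K): max(5, 0) = 5, max(-37, 0) = 0
Node 0 (S = 120): V_0 = 1/1.08·[0.3714·5.0000 + 0.6286·0.0000] = 1.7196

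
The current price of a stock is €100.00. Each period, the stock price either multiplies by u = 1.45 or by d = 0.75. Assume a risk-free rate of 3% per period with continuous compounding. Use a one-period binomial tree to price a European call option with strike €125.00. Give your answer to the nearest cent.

Risk-neutral probability p = (e^0.03 − 0.75)/(1.45 − 0.75) = 0.2805/0.7000 = 0.4006
Terminal stock prices: S_u = 145, S_d = 75
Terminal payoffs (S − K): max(20, 0) = 20, max(-50, 0) = 0
Node 0 (S = 100): V_0 = e^(−0.03)·[0.4006·20.0000 + 0.5994·0.0000] = 7.7762

€7.78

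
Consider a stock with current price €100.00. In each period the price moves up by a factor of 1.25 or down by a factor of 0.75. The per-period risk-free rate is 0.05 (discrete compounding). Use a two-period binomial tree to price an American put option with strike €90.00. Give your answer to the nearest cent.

€5.71

Risk-neutral probability p = (1 + 0.05 − 0.75)/(1.25 − 0.75) = 0.3000/0.5000 = 0.6000
Terminal stock prices: S_uu = 156.2, S_ud = 93.75, S_dd = 56.25
Terminal payoffs (K − S): max(-66.25, 0) = 0, max(-3.75, 0) = 0, max(33.75, 0) = 33.75
Node u (S = 125): continuation = 1/1.05·[0.6000·0.0000 + 0.4000·0.0000] = 0.0000; exercise value = 0.0000 ≤ continuation, so V_u = 0.0000
Node d (S = 75): continuation = 1/1.05·[0.6000·0.0000 + 0.4000·33.7500] = 12.8571; exercise value = 15.0000 > continuation, so V_d = 15.0000 (exercise)
Node 0 (S = 100): continuation = 1/1.05·[0.6000·0.0000 + 0.4000·15.0000] = 5.7143; exercise value = 0.0000 ≤ continuation, so V_0 = 5.7143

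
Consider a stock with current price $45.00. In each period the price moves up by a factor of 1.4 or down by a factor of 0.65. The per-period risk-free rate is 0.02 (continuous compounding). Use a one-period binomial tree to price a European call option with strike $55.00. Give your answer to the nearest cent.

$3.87

Risk-neutral probability p = (e^0.02 − 0.65)/(1.4 − 0.65) = 0.3702/0.7500 = 0.4936
Terminal stock prices: S_u = 63, S_d = 29.25
Terminal payoffs (S − K): max(8, 0) = 8, max(-25.75, 0) = 0
Node 0 (S = 45): V_0 = e^(−0.02)·[0.4936·8.0000 + 0.5064·0.0000] = 3.8706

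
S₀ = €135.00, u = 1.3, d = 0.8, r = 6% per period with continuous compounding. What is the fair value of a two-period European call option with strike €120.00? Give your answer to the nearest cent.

Risk-neutral probability p = (e^0.06 − 0.8)/(1.3 − 0.8) = 0.2618/0.5000 = 0.5237
Terminal stock prices: S_uu = 228.2, S_ud = 140.4, S_dd = 86.4
Terminal payoffs (S − K): max(108.2, 0) = 108.2, max(20.4, 0) = 20.4, max(-33.6, 0) = 0
Node u (S = 175.5): V_u = e^(−0.06)·[0.5237·108.1500 + 0.4763·20.4000] = 62.4883
Node d (S = 108): V_d = e^(−0.06)·[0.5237·20.4000 + 0.4763·0.0000] = 10.0608
Node 0 (S = 135): V_0 = e^(−0.06)·[0.5237·62.4883 + 0.4763·10.0608] = 35.3309

€35.33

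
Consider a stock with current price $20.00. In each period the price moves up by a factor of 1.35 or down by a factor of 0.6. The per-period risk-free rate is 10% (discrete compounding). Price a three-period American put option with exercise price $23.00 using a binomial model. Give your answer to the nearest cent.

$4.71

Risk-neutral probability p = (1 + 0.1 − 0.6)/(1.35 − 0.6) = 0.5000/0.7500 = 0.6667
Terminal stock prices: S_uuu = 49.21, S_uud = 21.87, S_udd = 9.72, S_ddd = 4.32
Terminal payoffs (K − S): max(-26.21, 0) = 0, max(1.13, 0) = 1.13, max(13.28, 0) = 13.28, max(18.68, 0) = 18.68
Node uu (S = 36.45): continuation = 1/1.1·[0.6667·0.0000 + 0.3333·1.1300] = 0.3424; exercise value = 0.0000 ≤ continuation, so V_uu = 0.3424
Node ud (S = 16.2): continuation = 1/1.1·[0.6667·1.1300 + 0.3333·13.2800] = 4.7091; exercise value = 6.8000 > continuation, so V_ud = 6.8000 (exercise)
Node dd (S = 7.2): continuation = 1/1.1·[0.6667·13.2800 + 0.3333·18.6800] = 13.7091; exercise value = 15.8000 > continuation, so V_dd = 15.8000 (exercise)
Node u (S = 27): continuation = 1/1.1·[0.6667·0.3424 + 0.3333·6.8000] = 2.2681; exercise value = 0.0000 ≤ continuation, so V_u = 2.2681
Node d (S = 12): continuation = 1/1.1·[0.6667·6.8000 + 0.3333·15.8000] = 8.9091; exercise value = 11.0000 > continuation, so V_d = 11.0000 (exercise)
Node 0 (S = 20): continuation = 1/1.1·[0.6667·2.2681 + 0.3333·11.0000] = 4.7080; exercise value = 3.0000 ≤ continuation, so V_0 = 4.7080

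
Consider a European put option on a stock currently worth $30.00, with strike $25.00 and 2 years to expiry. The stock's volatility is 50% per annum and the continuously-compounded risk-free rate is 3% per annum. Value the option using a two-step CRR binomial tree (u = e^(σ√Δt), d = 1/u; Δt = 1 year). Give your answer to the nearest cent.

$4.63

CRR parameters: u = e^(σ√Δt) = e^(0.5·√1) = 1.6487, d = 1/u = 0.6065
Per-period rate: rΔt = 0.03·1 = 0.03, so R = e^0.03 = 1.0305
Risk-neutral probability p = (e^0.03 − 0.6065)/(1.6487 − 0.6065) = 0.4239/1.0422 = 0.4068
Terminal stock prices: S_uu = 81.55, S_ud = 30, S_dd = 11.04
Terminal payoffs (K − S): max(-56.55, 0) = 0, max(-5, 0) = 0, max(13.96, 0) = 13.96
Node u (S = 49.46): V_u = e^(−0.03)·[0.4068·0.0000 + 0.5932·0.0000] = 0.0000
Node d (S = 18.2): V_d = e^(−0.03)·[0.4068·0.0000 + 0.5932·13.9636] = 8.0389
Node 0 (S = 30): V_0 = e^(−0.03)·[0.4068·0.0000 + 0.5932·8.0389] = 4.6280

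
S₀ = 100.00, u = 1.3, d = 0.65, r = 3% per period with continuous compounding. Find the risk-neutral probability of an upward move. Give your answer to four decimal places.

p = 0.5853

Risk-neutral probability p = (e^0.03 − 0.65)/(1.3 − 0.65) = 0.3805/0.6500 = 0.5853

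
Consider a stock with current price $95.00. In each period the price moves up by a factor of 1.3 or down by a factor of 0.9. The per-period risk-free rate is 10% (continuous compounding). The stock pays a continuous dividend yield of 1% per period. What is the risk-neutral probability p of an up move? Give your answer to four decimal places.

Per-period risk-free factor R = e^0.1 = 1.1052; dividend-adjusted growth = e^(0.1−0.01) = 1.0942.
Risk-neutral probability p = (1.0942 − 0.9)/(1.3 − 0.9) = 0.1942/0.4000 = 0.4854

p = 0.4854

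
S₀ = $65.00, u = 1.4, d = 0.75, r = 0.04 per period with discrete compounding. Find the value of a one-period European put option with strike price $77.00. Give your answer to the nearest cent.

Risk-neutral probability p = (1 + 0.04 − 0.75)/(1.4 − 0.75) = 0.2900/0.6500 = 0.4462
Terminal stock prices: S_u = 91, S_d = 48.75
Terminal payoffs (K − S): max(-14, 0) = 0, max(28.25, 0) = 28.25
Node 0 (S = 65): V_0 = 1/1.04·[0.4462·0.0000 + 0.5538·28.2500] = 15.0444

$15.04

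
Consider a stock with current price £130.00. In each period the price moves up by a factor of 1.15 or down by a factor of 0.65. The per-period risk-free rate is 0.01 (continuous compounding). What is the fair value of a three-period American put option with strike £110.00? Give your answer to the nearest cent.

Risk-neutral probability p = (e^0.01 − 0.65)/(1.15 − 0.65) = 0.3601/0.5000 = 0.7201
Terminal stock prices: S_uuu = 197.7, S_uud = 111.8, S_udd = 63.16, S_ddd = 35.7
Terminal payoffs (K − S): max(-87.71, 0) = 0, max(-1.751, 0) = 0, max(46.84, 0) = 46.84, max(74.3, 0) = 74.3
Node uu (S = 171.9): continuation = e^(−0.01)·[0.7201·0.0000 + 0.2799·0.0000] = 0.0000; exercise value = 0.0000 ≤ continuation, so V_uu = 0.0000
Node ud (S = 97.17): continuation = e^(−0.01)·[0.7201·0.0000 + 0.2799·46.8362] = 12.9790; exercise value = 12.8250 ≤ continuation, so V_ud = 12.9790
Node dd (S = 54.93): continuation = e^(−0.01)·[0.7201·46.8362 + 0.2799·74.2987] = 53.9805; exercise value = 55.0750 > continuation, so V_dd = 55.0750 (exercise)
Node u (S = 149.5): continuation = e^(−0.01)·[0.7201·0.0000 + 0.2799·12.9790] = 3.5967; exercise value = 0.0000 ≤ continuation, so V_u = 3.5967
Node d (S = 84.5): continuation = e^(−0.01)·[0.7201·12.9790 + 0.2799·55.0750] = 24.5153; exercise value = 25.5000 > continuation, so V_d = 25.5000 (exercise)
Node 0 (S = 130): continuation = e^(−0.01)·[0.7201·3.5967 + 0.2799·25.5000] = 9.6306; exercise value = 0.0000 ≤ continuation, so V_0 = 9.6306

£9.63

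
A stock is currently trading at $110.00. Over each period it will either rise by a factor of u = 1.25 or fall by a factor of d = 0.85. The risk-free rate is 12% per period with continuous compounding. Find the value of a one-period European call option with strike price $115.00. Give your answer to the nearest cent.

Risk-neutral probability p = (e^0.12 − 0.85)/(1.25 − 0.85) = 0.2775/0.4000 = 0.6937
Terminal stock prices: S_u = 137.5, S_d = 93.5
Terminal payoffs (S − K): max(22.5, 0) = 22.5, max(-21.5, 0) = 0
Node 0 (S = 110): V_0 = e^(−0.12)·[0.6937·22.5000 + 0.3063·0.0000] = 13.8441

$13.84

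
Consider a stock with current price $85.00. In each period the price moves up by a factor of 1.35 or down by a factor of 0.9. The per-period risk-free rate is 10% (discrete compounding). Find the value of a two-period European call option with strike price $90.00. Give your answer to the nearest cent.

$16.01

Risk-neutral probability p = (1 + 0.1 − 0.9)/(1.35 − 0.9) = 0.2000/0.4500 = 0.4444
Terminal stock prices: S_uu = 154.9, S_ud = 103.3, S_dd = 68.85
Terminal payoffs (S − K): max(64.91, 0) = 64.91, max(13.28, 0) = 13.28, max(-21.15, 0) = 0
Node u (S = 114.8): V_u = 1/1.1·[0.4444·64.9125 + 0.5556·13.2750] = 32.9318
Node d (S = 76.5): V_d = 1/1.1·[0.4444·13.2750 + 0.5556·0.0000] = 5.3636
Node 0 (S = 85): V_0 = 1/1.1·[0.4444·32.9318 + 0.5556·5.3636] = 16.0147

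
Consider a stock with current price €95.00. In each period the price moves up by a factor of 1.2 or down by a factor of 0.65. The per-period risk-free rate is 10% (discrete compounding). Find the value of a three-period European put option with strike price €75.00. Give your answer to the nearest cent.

€1.86

Risk-neutral probability p = (1 + 0.1 − 0.65)/(1.2 − 0.65) = 0.4500/0.5500 = 0.8182
Terminal stock prices: S_uuu = 164.2, S_uud = 88.92, S_udd = 48.17, S_ddd = 26.09
Terminal payoffs (K − S): max(-89.16, 0) = 0, max(-13.92, 0) = 0, max(26.83, 0) = 26.83, max(48.91, 0) = 48.91
Node uu (S = 136.8): V_uu = 1/1.1·[0.8182·0.0000 + 0.1818·0.0000] = 0.0000
Node ud (S = 74.1): V_ud = 1/1.1·[0.8182·0.0000 + 0.1818·26.8350] = 4.4355
Node dd (S = 40.14): V_dd = 1/1.1·[0.8182·26.8350 + 0.1818·48.9106] = 28.0443
Node u (S = 114): V_u = 1/1.1·[0.8182·0.0000 + 0.1818·4.4355] = 0.7331
Node d (S = 61.75): V_d = 1/1.1·[0.8182·4.4355 + 0.1818·28.0443] = 7.9346
Node 0 (S = 95): V_0 = 1/1.1·[0.8182·0.7331 + 0.1818·7.9346] = 1.8568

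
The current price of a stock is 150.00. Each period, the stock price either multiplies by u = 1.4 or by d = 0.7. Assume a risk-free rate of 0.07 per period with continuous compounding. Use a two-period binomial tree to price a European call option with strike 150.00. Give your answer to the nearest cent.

Risk-neutral probability p = (e^0.07 − 0.7)/(1.4 − 0.7) = 0.3725/0.7000 = 0.5322
Terminal stock prices: S_uu = 294, S_ud = 147, S_dd = 73.5
Terminal payoffs (S − K): max(144, 0) = 144, max(-3, 0) = 0, max(-76.5, 0) = 0
Node u (S = 210): V_u = e^(−0.07)·[0.5322·144.0000 + 0.4678·0.0000] = 71.4496
Node d (S = 105): V_d = e^(−0.07)·[0.5322·0.0000 + 0.4678·0.0000] = 0.0000
Node 0 (S = 150): V_0 = e^(−0.07)·[0.5322·71.4496 + 0.4678·0.0000] = 35.4517

35.45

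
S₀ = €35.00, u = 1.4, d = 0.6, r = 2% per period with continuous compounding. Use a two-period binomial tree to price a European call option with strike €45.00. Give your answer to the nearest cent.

Risk-neutral probability p = (e^0.02 − 0.6)/(1.4 − 0.6) = 0.4202/0.8000 = 0.5253
Terminal stock prices: S_uu = 68.6, S_ud = 29.4, S_dd = 12.6
Terminal payoffs (S − K): max(23.6, 0) = 23.6, max(-15.6, 0) = 0, max(-32.4, 0) = 0
Node u (S = 49): V_u = e^(−0.02)·[0.5253·23.6000 + 0.4747·0.0000] = 12.1505
Node d (S = 21): V_d = e^(−0.02)·[0.5253·0.0000 + 0.4747·0.0000] = 0.0000
Node 0 (S = 35): V_0 = e^(−0.02)·[0.5253·12.1505 + 0.4747·0.0000] = 6.2557

€6.26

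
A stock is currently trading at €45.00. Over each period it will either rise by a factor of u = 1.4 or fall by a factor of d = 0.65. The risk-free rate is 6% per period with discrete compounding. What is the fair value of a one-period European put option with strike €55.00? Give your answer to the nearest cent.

Risk-neutral probability p = (1 + 0.06 − 0.65)/(1.4 − 0.65) = 0.4100/0.7500 = 0.5467
Terminal stock prices: S_u = 63, S_d = 29.25
Terminal payoffs (K − S): max(-8, 0) = 0, max(25.75, 0) = 25.75
Node 0 (S = 45): V_0 = 1/1.06·[0.5467·0.0000 + 0.4533·25.7500] = 11.0126

€11.01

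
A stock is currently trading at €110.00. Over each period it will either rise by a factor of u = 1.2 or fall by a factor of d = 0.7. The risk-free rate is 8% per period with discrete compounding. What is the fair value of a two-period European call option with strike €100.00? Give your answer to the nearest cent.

€28.92

Risk-neutral probability p = (1 + 0.08 − 0.7)/(1.2 − 0.7) = 0.3800/0.5000 = 0.7600
Terminal stock prices: S_uu = 158.4, S_ud = 92.4, S_dd = 53.9
Terminal payoffs (S − K): max(58.4, 0) = 58.4, max(-7.6, 0) = 0, max(-46.1, 0) = 0
Node u (S = 132): V_u = 1/1.08·[0.7600·58.4000 + 0.2400·0.0000] = 41.0963
Node d (S = 77): V_d = 1/1.08·[0.7600·0.0000 + 0.2400·0.0000] = 0.0000
Node 0 (S = 110): V_0 = 1/1.08·[0.7600·41.0963 + 0.2400·0.0000] = 28.9196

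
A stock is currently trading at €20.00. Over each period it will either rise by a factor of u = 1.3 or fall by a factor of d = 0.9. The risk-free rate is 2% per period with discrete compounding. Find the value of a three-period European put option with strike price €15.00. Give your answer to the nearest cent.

Risk-neutral probability p = (1 + 0.02 − 0.9)/(1.3 − 0.9) = 0.1200/0.4000 = 0.3000
Terminal stock prices: S_uuu = 43.94, S_uud = 30.42, S_udd = 21.06, S_ddd = 14.58
Terminal payoffs (K − S): max(-28.94, 0) = 0, max(-15.42, 0) = 0, max(-6.06, 0) = 0, max(0.42, 0) = 0.42
Node uu (S = 33.8): V_uu = 1/1.02·[0.3000·0.0000 + 0.7000·0.0000] = 0.0000
Node ud (S = 23.4): V_ud = 1/1.02·[0.3000·0.0000 + 0.7000·0.0000] = 0.0000
Node dd (S = 16.2): V_dd = 1/1.02·[0.3000·0.0000 + 0.7000·0.4200] = 0.2882
Node u (S = 26): V_u = 1/1.02·[0.3000·0.0000 + 0.7000·0.0000] = 0.0000
Node d (S = 18): V_d = 1/1.02·[0.3000·0.0000 + 0.7000·0.2882] = 0.1978
Node 0 (S = 20): V_0 = 1/1.02·[0.3000·0.0000 + 0.7000·0.1978] = 0.1358

€0.14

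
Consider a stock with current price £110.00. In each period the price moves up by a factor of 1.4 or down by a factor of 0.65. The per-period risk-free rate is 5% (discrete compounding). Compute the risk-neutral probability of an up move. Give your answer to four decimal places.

p = 0.5333

Risk-neutral probability p = (1 + 0.05 − 0.65)/(1.4 − 0.65) = 0.4000/0.7500 = 0.5333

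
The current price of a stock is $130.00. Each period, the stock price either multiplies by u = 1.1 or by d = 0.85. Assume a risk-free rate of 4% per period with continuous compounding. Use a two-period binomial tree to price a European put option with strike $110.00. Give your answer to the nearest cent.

Risk-neutral probability p = (e^0.04 − 0.85)/(1.1 − 0.85) = 0.1908/0.2500 = 0.7632
Terminal stock prices: S_uu = 157.3, S_ud = 121.5, S_dd = 93.92
Terminal payoffs (K − S): max(-47.3, 0) = 0, max(-11.55, 0) = 0, max(16.08, 0) = 16.08
Node u (S = 143): V_u = e^(−0.04)·[0.7632·0.0000 + 0.2368·0.0000] = 0.0000
Node d (S = 110.5): V_d = e^(−0.04)·[0.7632·0.0000 + 0.2368·16.0750] = 3.6566
Node 0 (S = 130): V_0 = e^(−0.04)·[0.7632·0.0000 + 0.2368·3.6566] = 0.8318

$0.83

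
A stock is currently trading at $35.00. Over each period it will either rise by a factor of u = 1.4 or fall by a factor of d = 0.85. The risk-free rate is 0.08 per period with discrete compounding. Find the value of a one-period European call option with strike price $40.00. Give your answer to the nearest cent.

Risk-neutral probability p = (1 + 0.08 − 0.85)/(1.4 − 0.85) = 0.2300/0.5500 = 0.4182
Terminal stock prices: S_u = 49, S_d = 29.75
Terminal payoffs (S − K): max(9, 0) = 9, max(-10.25, 0) = 0
Node 0 (S = 35): V_0 = 1/1.08·[0.4182·9.0000 + 0.5818·0.0000] = 3.4848

$3.48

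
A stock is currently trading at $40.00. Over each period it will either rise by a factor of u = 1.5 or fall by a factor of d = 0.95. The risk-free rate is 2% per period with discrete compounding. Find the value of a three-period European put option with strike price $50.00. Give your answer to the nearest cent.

$9.84

Risk-neutral probability p = (1 + 0.02 − 0.95)/(1.5 − 0.95) = 0.0700/0.5500 = 0.1273
Terminal stock prices: S_uuu = 135, S_uud = 85.5, S_udd = 54.15, S_ddd = 34.29
Terminal payoffs (K − S): max(-85, 0) = 0, max(-35.5, 0) = 0, max(-4.15, 0) = 0, max(15.71, 0) = 15.71
Node uu (S = 90): V_uu = 1/1.02·[0.1273·0.0000 + 0.8727·0.0000] = 0.0000
Node ud (S = 57): V_ud = 1/1.02·[0.1273·0.0000 + 0.8727·0.0000] = 0.0000
Node dd (S = 36.1): V_dd = 1/1.02·[0.1273·0.0000 + 0.8727·15.7050] = 13.4374
Node u (S = 60): V_u = 1/1.02·[0.1273·0.0000 + 0.8727·0.0000] = 0.0000
Node d (S = 38): V_d = 1/1.02·[0.1273·0.0000 + 0.8727·13.4374] = 11.4973
Node 0 (S = 40): V_0 = 1/1.02·[0.1273·0.0000 + 0.8727·11.4973] = 9.8372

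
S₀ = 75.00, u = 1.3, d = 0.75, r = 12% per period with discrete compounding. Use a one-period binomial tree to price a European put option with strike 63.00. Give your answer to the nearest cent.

1.97

Risk-neutral probability p = (1 + 0.12 − 0.75)/(1.3 − 0.75) = 0.3700/0.5500 = 0.6727
Terminal stock prices: S_u = 97.5, S_d = 56.25
Terminal payoffs (K − S): max(-34.5, 0) = 0, max(6.75, 0) = 6.75
Node 0 (S = 75): V_0 = 1/1.12·[0.6727·0.0000 + 0.3273·6.7500] = 1.9724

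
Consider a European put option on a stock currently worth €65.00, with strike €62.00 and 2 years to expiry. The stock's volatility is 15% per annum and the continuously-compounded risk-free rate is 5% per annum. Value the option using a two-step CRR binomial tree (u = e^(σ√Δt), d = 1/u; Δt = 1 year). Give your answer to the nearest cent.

CRR parameters: u = e^(σ√Δt) = e^(0.15·√1) = 1.1618, d = 1/u = 0.8607
Per-period rate: rΔt = 0.05·1 = 0.05, so R = e^0.05 = 1.0513
Risk-neutral probability p = (e^0.05 − 0.8607)/(1.1618 − 0.8607) = 0.1906/0.3011 = 0.6328
Terminal stock prices: S_uu = 87.74, S_ud = 65, S_dd = 48.15
Terminal payoffs (K − S): max(-25.74, 0) = 0, max(-3, 0) = 0, max(13.85, 0) = 13.85
Node u (S = 75.52): V_u = e^(−0.05)·[0.6328·0.0000 + 0.3672·0.0000] = 0.0000
Node d (S = 55.95): V_d = e^(−0.05)·[0.6328·0.0000 + 0.3672·13.8468] = 4.8361
Node 0 (S = 65): V_0 = e^(−0.05)·[0.6328·0.0000 + 0.3672·4.8361] = 1.6891

€1.69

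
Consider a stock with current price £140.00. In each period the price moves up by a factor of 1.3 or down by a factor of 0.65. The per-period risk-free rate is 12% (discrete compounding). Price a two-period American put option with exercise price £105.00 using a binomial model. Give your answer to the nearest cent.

Risk-neutral probability p = (1 + 0.12 − 0.65)/(1.3 − 0.65) = 0.4700/0.6500 = 0.7231
Terminal stock prices: S_uu = 236.6, S_ud = 118.3, S_dd = 59.15
Terminal payoffs (K − S): max(-131.6, 0) = 0, max(-13.3, 0) = 0, max(45.85, 0) = 45.85
Node u (S = 182): continuation = 1/1.12·[0.7231·0.0000 + 0.2769·0.0000] = 0.0000; exercise value = 0.0000 ≤ continuation, so V_u = 0.0000
Node d (S = 91): continuation = 1/1.12·[0.7231·0.0000 + 0.2769·45.8500] = 11.3365; exercise value = 14.0000 > continuation, so V_d = 14.0000 (exercise)
Node 0 (S = 140): continuation = 1/1.12·[0.7231·0.0000 + 0.2769·14.0000] = 3.4615; exercise value = 0.0000 ≤ continuation, so V_0 = 3.4615

£3.46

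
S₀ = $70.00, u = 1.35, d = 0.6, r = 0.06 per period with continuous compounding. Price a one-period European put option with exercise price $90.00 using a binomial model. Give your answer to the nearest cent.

Risk-neutral probability p = (e^0.06 − 0.6)/(1.35 − 0.6) = 0.4618/0.7500 = 0.6158
Terminal stock prices: S_u = 94.5, S_d = 42
Terminal payoffs (K − S): max(-4.5, 0) = 0, max(48, 0) = 48
Node 0 (S = 70): V_0 = e^(−0.06)·[0.6158·0.0000 + 0.3842·48.0000] = 17.3685

$17.37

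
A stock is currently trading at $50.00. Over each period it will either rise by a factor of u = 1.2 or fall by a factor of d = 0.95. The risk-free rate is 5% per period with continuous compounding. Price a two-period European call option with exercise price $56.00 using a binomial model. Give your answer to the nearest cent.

$2.81

Risk-neutral probability p = (e^0.05 − 0.95)/(1.2 − 0.95) = 0.1013/0.2500 = 0.4051
Terminal stock prices: S_uu = 72, S_ud = 57, S_dd = 45.12
Terminal payoffs (S − K): max(16, 0) = 16, max(1, 0) = 1, max(-10.88, 0) = 0
Node u (S = 60): V_u = e^(−0.05)·[0.4051·16.0000 + 0.5949·1.0000] = 6.7312
Node d (S = 47.5): V_d = e^(−0.05)·[0.4051·1.0000 + 0.5949·0.0000] = 0.3853
Node 0 (S = 50): V_0 = e^(−0.05)·[0.4051·6.7312 + 0.5949·0.3853] = 2.8118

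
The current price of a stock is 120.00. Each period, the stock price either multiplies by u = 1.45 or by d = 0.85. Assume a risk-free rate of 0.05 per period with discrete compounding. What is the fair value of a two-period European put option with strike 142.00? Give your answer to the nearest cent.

Risk-neutral probability p = (1 + 0.05 − 0.85)/(1.45 − 0.85) = 0.2000/0.6000 = 0.3333
Terminal stock prices: S_uu = 252.3, S_ud = 147.9, S_dd = 86.7
Terminal payoffs (K − S): max(-110.3, 0) = 0, max(-5.9, 0) = 0, max(55.3, 0) = 55.3
Node u (S = 174): V_u = 1/1.05·[0.3333·0.0000 + 0.6667·0.0000] = 0.0000
Node d (S = 102): V_d = 1/1.05·[0.3333·0.0000 + 0.6667·55.3000] = 35.1111
Node 0 (S = 120): V_0 = 1/1.05·[0.3333·0.0000 + 0.6667·35.1111] = 22.2928

22.29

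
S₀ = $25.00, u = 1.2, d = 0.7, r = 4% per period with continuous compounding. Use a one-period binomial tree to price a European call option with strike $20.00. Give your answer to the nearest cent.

$6.55

Risk-neutral probability p = (e^0.04 − 0.7)/(1.2 − 0.7) = 0.3408/0.5000 = 0.6816
Terminal stock prices: S_u = 30, S_d = 17.5
Terminal payoffs (S − K): max(10, 0) = 10, max(-2.5, 0) = 0
Node 0 (S = 25): V_0 = e^(−0.04)·[0.6816·10.0000 + 0.3184·0.0000] = 6.5489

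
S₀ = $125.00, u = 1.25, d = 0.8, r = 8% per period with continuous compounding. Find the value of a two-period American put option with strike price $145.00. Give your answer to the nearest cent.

Risk-neutral probability p = (e^0.08 − 0.8)/(1.25 − 0.8) = 0.2833/0.4500 = 0.6295
Terminal stock prices: S_uu = 195.3, S_ud = 125, S_dd = 80
Terminal payoffs (K − S): max(-50.31, 0) = 0, max(20, 0) = 20, max(65, 0) = 65
Node u (S = 156.2): continuation = e^(−0.08)·[0.6295·0.0000 + 0.3705·20.0000] = 6.8398; exercise value = 0.0000 ≤ continuation, so V_u = 6.8398
Node d (S = 100): continuation = e^(−0.08)·[0.6295·20.0000 + 0.3705·65.0000] = 33.8519; exercise value = 45.0000 > continuation, so V_d = 45.0000 (exercise)
Node 0 (S = 125): continuation = e^(−0.08)·[0.6295·6.8398 + 0.3705·45.0000] = 19.3643; exercise value = 20.0000 > continuation, so V_0 = 20.0000 (exercise)

$20.00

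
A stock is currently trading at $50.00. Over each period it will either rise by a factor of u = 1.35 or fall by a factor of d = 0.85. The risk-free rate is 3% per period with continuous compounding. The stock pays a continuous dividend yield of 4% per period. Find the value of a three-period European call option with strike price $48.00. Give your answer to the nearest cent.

Per-period risk-free factor R = e^0.03 = 1.0305; dividend-adjusted growth = e^(0.03−0.04) = 0.9900.
Risk-neutral probability p = (0.9900 − 0.85)/(1.35 − 0.85) = 0.1400/0.5000 = 0.2801
Terminal stock prices: S_uuu = 123, S_uud = 77.46, S_udd = 48.77, S_ddd = 30.71
Terminal payoffs (S − K): max(75.02, 0) = 75.02, max(29.46, 0) = 29.46, max(0.7687, 0) = 0.7687, max(-17.29, 0) = 0
Node uu (S = 91.13): V_uu = e^(−0.03)·[0.2801·75.0188 + 0.7199·29.4563] = 40.9706
Node ud (S = 57.38): V_ud = e^(−0.03)·[0.2801·29.4563 + 0.7199·0.7687] = 8.5439
Node dd (S = 36.12): V_dd = e^(−0.03)·[0.2801·0.7687 + 0.7199·0.0000] = 0.2090
Node u (S = 67.5): V_u = e^(−0.03)·[0.2801·40.9706 + 0.7199·8.5439] = 17.1057
Node d (S = 42.5): V_d = e^(−0.03)·[0.2801·8.5439 + 0.7199·0.2090] = 2.4684
Node 0 (S = 50): V_0 = e^(−0.03)·[0.2801·17.1057 + 0.7199·2.4684] = 6.3742

$6.37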